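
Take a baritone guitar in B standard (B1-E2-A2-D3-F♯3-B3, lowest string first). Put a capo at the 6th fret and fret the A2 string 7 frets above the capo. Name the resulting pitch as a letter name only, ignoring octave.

A♯

The capo raises the open A2 by 6 semitones to D♯3; fretting 7 more gives A2 + 6 + 7 = A2 + 13 semitones, landing on A♯.
(Also written B♭.)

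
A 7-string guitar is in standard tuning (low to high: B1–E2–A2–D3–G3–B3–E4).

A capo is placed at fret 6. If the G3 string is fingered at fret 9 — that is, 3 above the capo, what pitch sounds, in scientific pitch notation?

E4

The capo raises the open G3 by 6 semitones to C#4; fretting 3 more gives G3 + 6 + 3 = G3 + 9 semitones = E4.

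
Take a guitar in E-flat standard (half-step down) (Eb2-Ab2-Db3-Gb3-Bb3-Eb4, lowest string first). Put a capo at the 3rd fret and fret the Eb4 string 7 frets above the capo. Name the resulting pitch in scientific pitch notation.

The capo raises the open Eb4 by 3 semitones to Gb4; fretting 7 more gives Eb4 + 3 + 7 = Eb4 + 10 semitones = Db5.
(Also written C#.)

Db5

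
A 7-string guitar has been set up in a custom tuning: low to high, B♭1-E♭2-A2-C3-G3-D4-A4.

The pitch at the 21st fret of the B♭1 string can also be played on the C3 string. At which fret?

B♭1 at fret 21 is B♭1 + 21 semitones = G3.
The open C3 string is 14 semitones above the open B♭1, so the same pitch on the C3 string lies at fret 21 − 14 = 7.

7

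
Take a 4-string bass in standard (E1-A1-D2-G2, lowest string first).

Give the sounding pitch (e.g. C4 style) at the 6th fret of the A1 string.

A1 is MIDI 33. Adding 6 gives 39, which is D♯2.

D♯2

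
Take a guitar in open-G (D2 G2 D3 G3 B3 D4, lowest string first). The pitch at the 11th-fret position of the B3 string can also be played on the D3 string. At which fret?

B3 at fret 11 is B3 + 11 semitones = A#4.
The open D3 string is 9 semitones below the open B3, so the same pitch on the D3 string lies at fret 11 + 9 = 20.

20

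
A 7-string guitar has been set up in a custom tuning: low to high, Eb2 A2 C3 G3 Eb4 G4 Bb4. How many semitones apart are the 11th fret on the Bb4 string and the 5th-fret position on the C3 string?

Bb4 at fret 11 → A5 (MIDI 81); C3 at fret 5 → F3 (MIDI 53).
81 − 53 = 28, so the two pitches are 28 semitones apart, with A5 the higher.

28 semitones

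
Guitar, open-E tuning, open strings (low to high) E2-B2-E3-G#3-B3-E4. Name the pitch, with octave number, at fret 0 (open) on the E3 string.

Fret 0 is the open string itself, so the pitch is just E3.

E3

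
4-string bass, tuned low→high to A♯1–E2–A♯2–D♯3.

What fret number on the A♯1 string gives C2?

C2 is 2 semitones above the open A♯1 (A#–B–C), so it sits at fret 2.

2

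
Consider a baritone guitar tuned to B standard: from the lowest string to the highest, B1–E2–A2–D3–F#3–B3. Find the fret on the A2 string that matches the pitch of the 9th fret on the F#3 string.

18

Fret 9 on F#3 is MIDI 54 + 9 = 63 (D#4). On the A2 string (open MIDI 45), that pitch is 63 − 45 = fret 18.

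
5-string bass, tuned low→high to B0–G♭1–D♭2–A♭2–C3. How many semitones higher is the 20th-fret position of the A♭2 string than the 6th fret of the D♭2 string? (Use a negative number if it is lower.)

21 semitones

A♭2 at fret 20 → E4 (MIDI 64); D♭2 at fret 6 → G2 (MIDI 43).
64 − 43 = 21, so the two pitches are 21 semitones apart.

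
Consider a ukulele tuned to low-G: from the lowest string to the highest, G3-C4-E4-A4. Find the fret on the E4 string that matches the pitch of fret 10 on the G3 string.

1

Fret 10 on G3 is MIDI 55 + 10 = 65 (F4). On the E4 string (open MIDI 64), that pitch is 65 − 64 = fret 1.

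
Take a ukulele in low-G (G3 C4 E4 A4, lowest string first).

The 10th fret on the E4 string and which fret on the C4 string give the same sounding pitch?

14

E4 at fret 10 is E4 + 10 semitones = D5.
The open C4 string is 4 semitones below the open E4, so the same pitch on the C4 string lies at fret 10 + 4 = 14.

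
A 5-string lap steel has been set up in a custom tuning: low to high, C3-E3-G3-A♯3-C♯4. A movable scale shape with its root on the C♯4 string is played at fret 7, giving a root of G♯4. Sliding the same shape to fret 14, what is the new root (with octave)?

Moving from fret 7 to fret 14 shifts the root by 7 semitones.
G♯4 up 7 semitones is D♯5.

D♯5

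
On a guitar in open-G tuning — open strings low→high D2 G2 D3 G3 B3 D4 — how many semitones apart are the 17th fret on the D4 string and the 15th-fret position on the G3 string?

D4 at fret 17 → G5 (MIDI 79); G3 at fret 15 → A#4 (MIDI 70).
79 − 70 = 9, so the two pitches are 9 semitones apart, with G5 the higher.

9 semitones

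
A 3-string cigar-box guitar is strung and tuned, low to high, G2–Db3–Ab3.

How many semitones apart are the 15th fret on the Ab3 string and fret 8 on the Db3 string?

14 semitones

Ab3 at fret 15 → B4 (MIDI 71); Db3 at fret 8 → A3 (MIDI 57).
71 − 57 = 14, so the two pitches are 14 semitones apart, with B4 the higher.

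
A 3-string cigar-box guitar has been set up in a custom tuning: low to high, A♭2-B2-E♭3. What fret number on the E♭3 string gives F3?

2

F3 is 2 semitones above the open E♭3 (Eb–E–F), so it sits at fret 2.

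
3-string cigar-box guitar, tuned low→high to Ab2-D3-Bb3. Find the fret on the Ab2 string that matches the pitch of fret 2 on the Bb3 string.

16

Fret 2 on Bb3 is MIDI 58 + 2 = 60 (C4). On the Ab2 string (open MIDI 44), that pitch is 60 − 44 = fret 16.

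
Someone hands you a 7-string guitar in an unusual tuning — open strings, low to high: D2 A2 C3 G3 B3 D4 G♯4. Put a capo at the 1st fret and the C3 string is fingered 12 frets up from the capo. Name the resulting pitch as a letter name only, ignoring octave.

C♯

The capo raises the open C3 by 1 semitone to C♯3; fretting 12 more gives C3 + 1 + 12 = C3 + 13 semitones, landing on C♯.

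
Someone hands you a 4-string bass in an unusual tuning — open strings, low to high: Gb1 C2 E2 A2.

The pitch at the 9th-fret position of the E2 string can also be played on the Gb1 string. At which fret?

Fret 9 on E2 is MIDI 40 + 9 = 49 (Db3). On the Gb1 string (open MIDI 30), that pitch is 49 − 30 = fret 19.

19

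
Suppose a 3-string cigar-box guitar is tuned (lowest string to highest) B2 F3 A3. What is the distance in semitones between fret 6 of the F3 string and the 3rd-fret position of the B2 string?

F3 at fret 6 → B3 (MIDI 59); B2 at fret 3 → D3 (MIDI 50).
59 − 50 = 9, so the two pitches are 9 semitones apart, with B3 the higher.

9 semitones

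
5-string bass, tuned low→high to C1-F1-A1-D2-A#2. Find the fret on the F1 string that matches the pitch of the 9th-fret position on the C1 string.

C1 at fret 9 is C1 + 9 semitones = A1.
The open F1 string is 5 semitones above the open C1, so the same pitch on the F1 string lies at fret 9 − 5 = 4.

4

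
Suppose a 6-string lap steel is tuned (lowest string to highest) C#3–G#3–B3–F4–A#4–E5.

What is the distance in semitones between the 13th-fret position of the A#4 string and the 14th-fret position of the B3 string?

A#4 at fret 13 → B5 (MIDI 83); B3 at fret 14 → C#5 (MIDI 73).
83 − 73 = 10, so the two pitches are 10 semitones apart, with B5 the higher.

10 semitones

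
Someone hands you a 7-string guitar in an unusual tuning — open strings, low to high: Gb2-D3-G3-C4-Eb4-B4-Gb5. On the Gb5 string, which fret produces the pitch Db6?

7

Db6 is 7 semitones above the open Gb5 (Gb–G–Ab–A–Bb–B–C–Db), so it sits at fret 7.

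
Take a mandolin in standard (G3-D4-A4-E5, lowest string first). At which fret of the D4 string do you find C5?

10

C5 is 10 semitones above the open D4 (D–D#–E–F–…–A#–B–C), so it sits at fret 10.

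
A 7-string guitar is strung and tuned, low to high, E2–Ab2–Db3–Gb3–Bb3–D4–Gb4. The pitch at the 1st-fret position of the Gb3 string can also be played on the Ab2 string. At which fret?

11

Fret 1 on Gb3 is MIDI 54 + 1 = 55 (G3). On the Ab2 string (open MIDI 44), that pitch is 55 − 44 = fret 11.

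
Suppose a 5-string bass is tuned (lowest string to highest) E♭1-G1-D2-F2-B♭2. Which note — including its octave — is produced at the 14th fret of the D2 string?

E3

D2 is MIDI 38. Adding 14 gives 52, which is E3.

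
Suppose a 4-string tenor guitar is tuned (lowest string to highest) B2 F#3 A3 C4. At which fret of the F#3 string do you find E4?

10

E4 is 10 semitones above the open F#3 (F#–G–G#–A–…–D–D#–E), so it sits at fret 10.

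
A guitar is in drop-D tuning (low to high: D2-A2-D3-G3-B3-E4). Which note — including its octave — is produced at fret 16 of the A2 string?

The open A2 string plus 16 semitones: A–A#–B–C–…–B–C–C#.
The walk passes from B into C 2 times, so the octave number goes from 2 to 4.
(Equivalently spelled Db4.)

C#4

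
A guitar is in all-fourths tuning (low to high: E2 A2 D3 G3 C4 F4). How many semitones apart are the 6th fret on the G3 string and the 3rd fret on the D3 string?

8 semitones

G3 at fret 6 → C♯4 (MIDI 61); D3 at fret 3 → F3 (MIDI 53).
61 − 53 = 8, so the two pitches are 8 semitones apart, with C♯4 the higher.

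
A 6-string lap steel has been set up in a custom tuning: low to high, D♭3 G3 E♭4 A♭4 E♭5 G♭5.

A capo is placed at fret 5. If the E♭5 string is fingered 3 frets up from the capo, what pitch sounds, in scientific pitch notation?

B5

The capo raises the open E♭5 by 5 semitones to A♭5; fretting 3 more gives E♭5 + 5 + 3 = E♭5 + 8 semitones = B5.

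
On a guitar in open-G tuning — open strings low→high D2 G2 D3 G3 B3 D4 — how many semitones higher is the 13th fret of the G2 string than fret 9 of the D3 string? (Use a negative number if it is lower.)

-3 semitones

G2 at fret 13 → G♯3 (MIDI 56); D3 at fret 9 → B3 (MIDI 59).
56 − 59 = -3, so the two pitches are 3 semitones apart.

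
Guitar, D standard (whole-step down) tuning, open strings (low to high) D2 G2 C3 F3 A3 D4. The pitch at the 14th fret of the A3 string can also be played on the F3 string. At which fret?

18

A3 at fret 14 is A3 + 14 semitones = B4.
The open F3 string is 4 semitones below the open A3, so the same pitch on the F3 string lies at fret 14 + 4 = 18.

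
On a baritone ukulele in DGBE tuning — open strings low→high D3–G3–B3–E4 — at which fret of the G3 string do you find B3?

B3 is 4 semitones above the open G3 (G–G#–A–A#–B), so it sits at fret 4.

4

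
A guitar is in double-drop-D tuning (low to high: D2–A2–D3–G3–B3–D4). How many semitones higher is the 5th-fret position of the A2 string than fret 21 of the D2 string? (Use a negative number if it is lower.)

A2 at fret 5 → D3 (MIDI 50); D2 at fret 21 → B3 (MIDI 59).
50 − 59 = -9, so the two pitches are 9 semitones apart.

-9 semitones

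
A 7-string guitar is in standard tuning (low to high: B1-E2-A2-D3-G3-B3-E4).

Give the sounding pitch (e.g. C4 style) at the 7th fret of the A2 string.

A2 is MIDI 45. Adding 7 gives 52, which is E3.

E3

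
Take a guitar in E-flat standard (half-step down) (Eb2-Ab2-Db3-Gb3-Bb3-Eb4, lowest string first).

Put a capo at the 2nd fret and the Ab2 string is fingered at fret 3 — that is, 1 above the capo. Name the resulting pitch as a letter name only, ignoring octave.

The capo raises the open Ab2 by 2 semitones to Bb2; fretting 1 more gives Ab2 + 2 + 1 = Ab2 + 3 semitones, landing on B.

B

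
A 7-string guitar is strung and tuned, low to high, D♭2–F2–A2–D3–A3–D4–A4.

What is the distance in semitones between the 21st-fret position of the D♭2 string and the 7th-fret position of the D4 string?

D♭2 at fret 21 → B♭3 (MIDI 58); D4 at fret 7 → A4 (MIDI 69).
58 − 69 = -11, so the two pitches are 11 semitones apart, with A4 the higher.

11 semitones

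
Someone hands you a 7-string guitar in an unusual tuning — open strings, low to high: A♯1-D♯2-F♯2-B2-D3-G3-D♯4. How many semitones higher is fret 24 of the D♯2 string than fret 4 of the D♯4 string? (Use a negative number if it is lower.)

D♯2 at fret 24 → D♯4 (MIDI 63); D♯4 at fret 4 → G4 (MIDI 67).
63 − 67 = -4, so the two pitches are 4 semitones apart.

-4 semitones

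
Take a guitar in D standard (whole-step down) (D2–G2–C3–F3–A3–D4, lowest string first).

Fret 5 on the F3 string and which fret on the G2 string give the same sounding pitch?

15

Fret 5 on F3 is MIDI 53 + 5 = 58 (A#3). On the G2 string (open MIDI 43), that pitch is 58 − 43 = fret 15.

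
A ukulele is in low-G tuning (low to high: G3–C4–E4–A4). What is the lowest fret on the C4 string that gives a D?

2

From C4, count semitones up the chromatic scale until reaching D: C–C#–D — 2 steps.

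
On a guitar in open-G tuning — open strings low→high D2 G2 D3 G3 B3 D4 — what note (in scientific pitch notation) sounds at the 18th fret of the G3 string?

The open G3 string plus 18 semitones: G–G#–A–A#–…–B–C–C#.
The walk passes from B into C 2 times, so the octave number goes from 3 to 5.

C♯5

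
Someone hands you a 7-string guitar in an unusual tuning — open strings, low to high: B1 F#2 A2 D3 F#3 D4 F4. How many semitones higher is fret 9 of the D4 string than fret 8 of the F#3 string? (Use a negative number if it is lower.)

D4 at fret 9 → B4 (MIDI 71); F#3 at fret 8 → D4 (MIDI 62).
71 − 62 = 9, so the two pitches are 9 semitones apart.

9 semitones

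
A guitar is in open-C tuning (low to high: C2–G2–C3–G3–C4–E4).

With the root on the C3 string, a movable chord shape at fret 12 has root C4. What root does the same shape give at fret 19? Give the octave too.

G4

Moving from fret 12 to fret 19 shifts the root by 7 semitones.
C4 up 7 semitones is G4.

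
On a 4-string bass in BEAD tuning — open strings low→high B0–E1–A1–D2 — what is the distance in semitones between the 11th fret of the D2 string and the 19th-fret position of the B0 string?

D2 at fret 11 → C♯3 (MIDI 49); B0 at fret 19 → F♯2 (MIDI 42).
49 − 42 = 7, so the two pitches are 7 semitones apart, with C♯3 the higher.

7 semitones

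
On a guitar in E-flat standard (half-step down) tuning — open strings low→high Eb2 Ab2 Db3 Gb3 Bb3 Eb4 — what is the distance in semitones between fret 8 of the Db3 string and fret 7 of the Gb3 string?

4 semitones

Db3 at fret 8 → A3 (MIDI 57); Gb3 at fret 7 → Db4 (MIDI 61).
57 − 61 = -4, so the two pitches are 4 semitones apart, with Db4 the higher.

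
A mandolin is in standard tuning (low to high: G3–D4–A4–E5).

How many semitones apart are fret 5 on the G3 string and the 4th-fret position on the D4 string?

G3 at fret 5 → C4 (MIDI 60); D4 at fret 4 → F#4 (MIDI 66).
60 − 66 = -6, so the two pitches are 6 semitones apart, with F#4 the higher.

6 semitones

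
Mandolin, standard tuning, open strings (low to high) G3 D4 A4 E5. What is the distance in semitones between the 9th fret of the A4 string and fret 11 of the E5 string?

A4 at fret 9 → F#5 (MIDI 78); E5 at fret 11 → D#6 (MIDI 87).
78 − 87 = -9, so the two pitches are 9 semitones apart, with D#6 the higher.

9 semitones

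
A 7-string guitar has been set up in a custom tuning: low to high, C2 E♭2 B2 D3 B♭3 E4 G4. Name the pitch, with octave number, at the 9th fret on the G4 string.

The open G4 string plus 9 semitones: G–Ab–A–Bb–B–C–Db–D–Eb–E.
The walk passes from B into C once, so the octave number goes from 4 to 5.

E5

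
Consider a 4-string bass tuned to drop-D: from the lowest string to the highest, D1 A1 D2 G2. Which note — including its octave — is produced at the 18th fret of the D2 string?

G#3

D2 is MIDI 38. Adding 18 gives 56, which is G#3.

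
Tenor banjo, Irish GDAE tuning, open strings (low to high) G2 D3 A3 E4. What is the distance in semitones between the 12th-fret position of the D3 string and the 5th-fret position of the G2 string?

D3 at fret 12 → D4 (MIDI 62); G2 at fret 5 → C3 (MIDI 48).
62 − 48 = 14, so the two pitches are 14 semitones apart, with D4 the higher.

14 semitones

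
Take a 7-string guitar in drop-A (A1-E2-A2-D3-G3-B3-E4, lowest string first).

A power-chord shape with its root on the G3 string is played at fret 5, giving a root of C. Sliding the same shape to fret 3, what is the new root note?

Moving from fret 5 to fret 3 shifts the root by -2 semitones.
C down 2 semitones is A#.

A#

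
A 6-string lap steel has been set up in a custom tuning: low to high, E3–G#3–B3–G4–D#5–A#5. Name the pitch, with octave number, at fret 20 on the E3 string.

E3 is MIDI 52. Adding 20 gives 72, which is C5.

C5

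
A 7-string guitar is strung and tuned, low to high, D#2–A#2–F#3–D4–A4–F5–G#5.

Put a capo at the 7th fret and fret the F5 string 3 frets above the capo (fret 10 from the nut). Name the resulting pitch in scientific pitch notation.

D#6

The capo raises the open F5 by 7 semitones to C6; fretting 3 more gives F5 + 7 + 3 = F5 + 10 semitones = D#6.
(Also written Eb.)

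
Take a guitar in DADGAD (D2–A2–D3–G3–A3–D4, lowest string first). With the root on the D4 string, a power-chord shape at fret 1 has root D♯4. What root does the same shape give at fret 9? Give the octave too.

B4

Moving from fret 1 to fret 9 shifts the root by 8 semitones.
D♯4 up 8 semitones is B4.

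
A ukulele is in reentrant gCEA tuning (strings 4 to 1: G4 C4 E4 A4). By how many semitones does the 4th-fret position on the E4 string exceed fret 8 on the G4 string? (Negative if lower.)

E4 at fret 4 → G#4 (MIDI 68); G4 at fret 8 → D#5 (MIDI 75).
68 − 75 = -7, so the two pitches are 7 semitones apart.

-7 semitones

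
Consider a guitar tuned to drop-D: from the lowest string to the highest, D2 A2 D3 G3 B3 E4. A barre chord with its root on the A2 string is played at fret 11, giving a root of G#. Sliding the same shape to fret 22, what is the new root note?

G

Moving from fret 11 to fret 22 shifts the root by 11 semitones.
G# up 11 semitones is G.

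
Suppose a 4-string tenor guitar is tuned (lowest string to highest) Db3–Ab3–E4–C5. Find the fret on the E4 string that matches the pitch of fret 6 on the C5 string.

14

C5 at fret 6 is C5 + 6 semitones = Gb5.
The open E4 string is 8 semitones below the open C5, so the same pitch on the E4 string lies at fret 6 + 8 = 14.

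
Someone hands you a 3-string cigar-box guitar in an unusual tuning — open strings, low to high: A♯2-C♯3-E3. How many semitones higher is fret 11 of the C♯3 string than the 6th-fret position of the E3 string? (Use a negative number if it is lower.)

2 semitones

C♯3 at fret 11 → C4 (MIDI 60); E3 at fret 6 → A♯3 (MIDI 58).
60 − 58 = 2, so the two pitches are 2 semitones apart.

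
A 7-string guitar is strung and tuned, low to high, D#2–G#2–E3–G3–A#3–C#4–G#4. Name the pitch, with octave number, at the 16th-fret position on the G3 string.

Each fret is one semitone, so G3 + 16 = B4.

B4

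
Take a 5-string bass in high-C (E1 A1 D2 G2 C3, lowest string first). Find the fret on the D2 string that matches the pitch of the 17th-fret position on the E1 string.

Fret 17 on E1 is MIDI 28 + 17 = 45 (A2). On the D2 string (open MIDI 38), that pitch is 45 − 38 = fret 7.

7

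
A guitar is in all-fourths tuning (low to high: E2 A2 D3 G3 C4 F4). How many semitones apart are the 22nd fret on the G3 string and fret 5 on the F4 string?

G3 at fret 22 → F5 (MIDI 77); F4 at fret 5 → A#4 (MIDI 70).
77 − 70 = 7, so the two pitches are 7 semitones apart, with F5 the higher.

7 semitones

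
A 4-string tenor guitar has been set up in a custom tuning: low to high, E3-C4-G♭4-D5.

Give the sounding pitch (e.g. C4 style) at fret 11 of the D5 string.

Each fret is one semitone, so D5 + 11 = D♭6.
(Equivalently spelled C♯6.)

D♭6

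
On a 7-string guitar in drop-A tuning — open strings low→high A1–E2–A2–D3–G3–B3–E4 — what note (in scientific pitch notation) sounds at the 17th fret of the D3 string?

G4

Each fret is one semitone, so D3 + 17 = G4.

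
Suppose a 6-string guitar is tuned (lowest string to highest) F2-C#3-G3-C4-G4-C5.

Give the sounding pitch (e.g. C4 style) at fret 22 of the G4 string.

F6

G4 is MIDI 67. Adding 22 gives 89, which is F6.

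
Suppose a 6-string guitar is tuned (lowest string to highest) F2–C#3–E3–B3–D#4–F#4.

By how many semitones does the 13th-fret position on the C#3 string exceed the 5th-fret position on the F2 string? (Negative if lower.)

16 semitones

C#3 at fret 13 → D4 (MIDI 62); F2 at fret 5 → A#2 (MIDI 46).
62 − 46 = 16, so the two pitches are 16 semitones apart.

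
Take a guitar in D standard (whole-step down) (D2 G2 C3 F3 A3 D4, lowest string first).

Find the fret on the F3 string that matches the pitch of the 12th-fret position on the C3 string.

7

Fret 12 on C3 is MIDI 48 + 12 = 60 (C4). On the F3 string (open MIDI 53), that pitch is 60 − 53 = fret 7.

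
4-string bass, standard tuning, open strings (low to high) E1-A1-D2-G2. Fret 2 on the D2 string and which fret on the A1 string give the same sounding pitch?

Fret 2 on D2 is MIDI 38 + 2 = 40 (E2). On the A1 string (open MIDI 33), that pitch is 40 − 33 = fret 7.

7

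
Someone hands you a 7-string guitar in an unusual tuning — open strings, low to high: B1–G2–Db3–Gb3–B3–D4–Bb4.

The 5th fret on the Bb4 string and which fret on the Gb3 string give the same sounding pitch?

21

Fret 5 on Bb4 is MIDI 70 + 5 = 75 (Eb5). On the Gb3 string (open MIDI 54), that pitch is 75 − 54 = fret 21.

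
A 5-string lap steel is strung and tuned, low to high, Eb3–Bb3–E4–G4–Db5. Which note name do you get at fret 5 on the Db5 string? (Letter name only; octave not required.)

Each fret is one semitone, so Db5 + 5 = Gb.
(Equivalently spelled F#.)

Gb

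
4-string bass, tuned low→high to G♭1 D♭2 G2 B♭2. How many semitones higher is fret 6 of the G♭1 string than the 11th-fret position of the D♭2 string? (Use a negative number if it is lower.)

G♭1 at fret 6 → C2 (MIDI 36); D♭2 at fret 11 → C3 (MIDI 48).
36 − 48 = -12, so the two pitches are 12 semitones apart.

-12 semitones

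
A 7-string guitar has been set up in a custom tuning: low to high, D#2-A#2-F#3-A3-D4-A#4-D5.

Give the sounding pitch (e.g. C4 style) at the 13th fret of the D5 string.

Each fret is one semitone, so D5 + 13 = D#6.

D#6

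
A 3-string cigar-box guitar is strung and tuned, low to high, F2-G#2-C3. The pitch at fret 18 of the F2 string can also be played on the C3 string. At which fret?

F2 at fret 18 is F2 + 18 semitones = B3.
The open C3 string is 7 semitones above the open F2, so the same pitch on the C3 string lies at fret 18 − 7 = 11.

11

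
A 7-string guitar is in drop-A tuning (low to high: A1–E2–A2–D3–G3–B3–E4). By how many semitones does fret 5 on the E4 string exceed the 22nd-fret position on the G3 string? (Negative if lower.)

E4 at fret 5 → A4 (MIDI 69); G3 at fret 22 → F5 (MIDI 77).
69 − 77 = -8, so the two pitches are 8 semitones apart.

-8 semitones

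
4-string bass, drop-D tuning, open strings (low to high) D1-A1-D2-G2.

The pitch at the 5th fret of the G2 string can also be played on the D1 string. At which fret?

Fret 5 on G2 is MIDI 43 + 5 = 48 (C3). On the D1 string (open MIDI 26), that pitch is 48 − 26 = fret 22.

22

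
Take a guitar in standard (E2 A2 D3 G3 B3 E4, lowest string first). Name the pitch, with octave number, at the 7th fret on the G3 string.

G3 is MIDI 55. Adding 7 gives 62, which is D4.

D4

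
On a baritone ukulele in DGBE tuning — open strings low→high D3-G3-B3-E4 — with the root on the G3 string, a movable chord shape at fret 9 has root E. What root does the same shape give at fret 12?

Moving from fret 9 to fret 12 shifts the root by 3 semitones.
E up 3 semitones is G.

G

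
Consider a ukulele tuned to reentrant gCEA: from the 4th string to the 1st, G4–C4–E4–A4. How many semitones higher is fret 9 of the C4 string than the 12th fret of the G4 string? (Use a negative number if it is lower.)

C4 at fret 9 → A4 (MIDI 69); G4 at fret 12 → G5 (MIDI 79).
69 − 79 = -10, so the two pitches are 10 semitones apart.

-10 semitones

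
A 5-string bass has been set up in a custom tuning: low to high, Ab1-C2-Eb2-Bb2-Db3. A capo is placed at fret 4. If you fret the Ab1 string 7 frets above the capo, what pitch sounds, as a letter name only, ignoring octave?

The capo raises the open Ab1 by 4 semitones to C2; fretting 7 more gives Ab1 + 4 + 7 = Ab1 + 11 semitones, landing on G.

G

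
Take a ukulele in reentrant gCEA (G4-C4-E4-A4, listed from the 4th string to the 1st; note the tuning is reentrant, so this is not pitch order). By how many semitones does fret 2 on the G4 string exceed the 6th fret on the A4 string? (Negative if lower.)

-6 semitones

G4 at fret 2 → A4 (MIDI 69); A4 at fret 6 → D#5 (MIDI 75).
69 − 75 = -6, so the two pitches are 6 semitones apart.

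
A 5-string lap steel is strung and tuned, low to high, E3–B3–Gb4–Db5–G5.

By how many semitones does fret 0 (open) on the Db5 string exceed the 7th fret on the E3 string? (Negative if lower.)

Db5 at fret 0 → Db5 (MIDI 73); E3 at fret 7 → B3 (MIDI 59).
73 − 59 = 14, so the two pitches are 14 semitones apart.

14 semitones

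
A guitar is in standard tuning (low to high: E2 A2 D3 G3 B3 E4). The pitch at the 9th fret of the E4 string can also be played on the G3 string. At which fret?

18

Fret 9 on E4 is MIDI 64 + 9 = 73 (C#5). On the G3 string (open MIDI 55), that pitch is 73 − 55 = fret 18.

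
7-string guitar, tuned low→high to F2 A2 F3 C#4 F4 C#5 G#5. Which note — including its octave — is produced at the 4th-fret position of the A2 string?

C#3

A2 is MIDI 45. Adding 4 gives 49, which is C#3.
(Equivalently spelled Db3.)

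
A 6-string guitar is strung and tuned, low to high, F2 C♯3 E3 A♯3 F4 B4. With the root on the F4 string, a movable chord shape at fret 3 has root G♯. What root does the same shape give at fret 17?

A♯

Moving from fret 3 to fret 17 shifts the root by 14 semitones.
G♯ up 14 semitones is A♯.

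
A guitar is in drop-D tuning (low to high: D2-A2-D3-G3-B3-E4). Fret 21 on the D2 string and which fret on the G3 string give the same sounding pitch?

4

Fret 21 on D2 is MIDI 38 + 21 = 59 (B3). On the G3 string (open MIDI 55), that pitch is 59 − 55 = fret 4.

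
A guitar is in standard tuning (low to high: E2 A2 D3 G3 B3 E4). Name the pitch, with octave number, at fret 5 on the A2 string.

A2 is MIDI 45. Adding 5 gives 50, which is D3.

D3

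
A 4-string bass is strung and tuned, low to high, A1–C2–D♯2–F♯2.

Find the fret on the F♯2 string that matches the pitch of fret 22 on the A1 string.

13

Fret 22 on A1 is MIDI 33 + 22 = 55 (G3). On the F♯2 string (open MIDI 42), that pitch is 55 − 42 = fret 13.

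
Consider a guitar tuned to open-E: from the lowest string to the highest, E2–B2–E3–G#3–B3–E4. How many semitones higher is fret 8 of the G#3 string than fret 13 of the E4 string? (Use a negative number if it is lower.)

G#3 at fret 8 → E4 (MIDI 64); E4 at fret 13 → F5 (MIDI 77).
64 − 77 = -13, so the two pitches are 13 semitones apart.

-13 semitones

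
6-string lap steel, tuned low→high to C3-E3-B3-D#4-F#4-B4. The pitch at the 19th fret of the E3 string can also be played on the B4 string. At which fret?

E3 at fret 19 is E3 + 19 semitones = B4.
The open B4 string is 19 semitones above the open E3, so the same pitch on the B4 string lies at fret 19 − 19 = 0.

0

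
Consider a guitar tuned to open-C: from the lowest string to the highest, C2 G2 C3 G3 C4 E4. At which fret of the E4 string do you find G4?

3

G4 is 3 semitones above the open E4 (E–F–F#–G), so it sits at fret 3.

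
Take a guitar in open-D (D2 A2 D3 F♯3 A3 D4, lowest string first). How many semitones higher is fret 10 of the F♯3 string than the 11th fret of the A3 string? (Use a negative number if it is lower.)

F♯3 at fret 10 → E4 (MIDI 64); A3 at fret 11 → G♯4 (MIDI 68).
64 − 68 = -4, so the two pitches are 4 semitones apart.

-4 semitones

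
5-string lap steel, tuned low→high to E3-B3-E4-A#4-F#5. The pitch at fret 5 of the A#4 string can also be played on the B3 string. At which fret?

Fret 5 on A#4 is MIDI 70 + 5 = 75 (D#5). On the B3 string (open MIDI 59), that pitch is 75 − 59 = fret 16.

16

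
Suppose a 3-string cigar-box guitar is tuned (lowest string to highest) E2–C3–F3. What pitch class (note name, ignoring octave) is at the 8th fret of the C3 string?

G#

The open C3 string plus 8 semitones: C–C#–D–D#–E–F–F#–G–G#.
(Equivalently spelled Ab.)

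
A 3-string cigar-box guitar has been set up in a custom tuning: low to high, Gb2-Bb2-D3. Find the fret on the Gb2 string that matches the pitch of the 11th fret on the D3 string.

19

Fret 11 on D3 is MIDI 50 + 11 = 61 (Db4). On the Gb2 string (open MIDI 42), that pitch is 61 − 42 = fret 19.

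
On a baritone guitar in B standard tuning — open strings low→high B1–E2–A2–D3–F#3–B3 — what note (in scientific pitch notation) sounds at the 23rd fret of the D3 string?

Each fret is one semitone, so D3 + 23 = C#5.
(Equivalently spelled Db5.)

C#5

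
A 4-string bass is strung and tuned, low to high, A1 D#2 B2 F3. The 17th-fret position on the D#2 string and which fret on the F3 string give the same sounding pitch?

D#2 at fret 17 is D#2 + 17 semitones = G#3.
The open F3 string is 14 semitones above the open D#2, so the same pitch on the F3 string lies at fret 17 − 14 = 3.

3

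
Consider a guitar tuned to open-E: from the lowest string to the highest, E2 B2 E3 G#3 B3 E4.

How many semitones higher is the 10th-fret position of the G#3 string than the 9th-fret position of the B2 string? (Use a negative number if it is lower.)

10 semitones

G#3 at fret 10 → F#4 (MIDI 66); B2 at fret 9 → G#3 (MIDI 56).
66 − 56 = 10, so the two pitches are 10 semitones apart.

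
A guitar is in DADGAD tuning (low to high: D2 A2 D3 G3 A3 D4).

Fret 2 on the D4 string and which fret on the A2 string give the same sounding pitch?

D4 at fret 2 is D4 + 2 semitones = E4.
The open A2 string is 17 semitones below the open D4, so the same pitch on the A2 string lies at fret 2 + 17 = 19.

19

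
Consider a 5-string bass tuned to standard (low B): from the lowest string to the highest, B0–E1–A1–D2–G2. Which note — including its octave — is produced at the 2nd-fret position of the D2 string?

The open D2 string plus 2 semitones: D–D#–E.
No B→C boundary is crossed, so the octave stays at 2.

E2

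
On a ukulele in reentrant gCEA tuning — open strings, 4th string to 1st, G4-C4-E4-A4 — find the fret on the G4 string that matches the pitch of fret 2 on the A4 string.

4

Fret 2 on A4 is MIDI 69 + 2 = 71 (B4). On the G4 string (open MIDI 67), that pitch is 71 − 67 = fret 4.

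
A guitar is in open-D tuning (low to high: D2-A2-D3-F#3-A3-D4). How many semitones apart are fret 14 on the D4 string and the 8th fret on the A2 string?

23 semitones

D4 at fret 14 → E5 (MIDI 76); A2 at fret 8 → F3 (MIDI 53).
76 − 53 = 23, so the two pitches are 23 semitones apart, with E5 the higher.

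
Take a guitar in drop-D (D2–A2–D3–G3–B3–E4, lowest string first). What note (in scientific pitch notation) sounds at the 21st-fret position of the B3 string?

G#5

B3 is MIDI 59. Adding 21 gives 80, which is G#5.
(Equivalently spelled Ab5.)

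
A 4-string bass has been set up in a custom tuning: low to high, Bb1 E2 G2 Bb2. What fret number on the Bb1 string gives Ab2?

10

Ab2 is 10 semitones above the open Bb1 (Bb–B–C–Db–…–Gb–G–Ab), so it sits at fret 10.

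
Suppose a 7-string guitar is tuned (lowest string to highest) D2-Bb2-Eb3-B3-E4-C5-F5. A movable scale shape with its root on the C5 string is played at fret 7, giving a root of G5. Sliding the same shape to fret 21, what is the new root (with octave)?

Moving from fret 7 to fret 21 shifts the root by 14 semitones.
G5 up 14 semitones is A6.

A6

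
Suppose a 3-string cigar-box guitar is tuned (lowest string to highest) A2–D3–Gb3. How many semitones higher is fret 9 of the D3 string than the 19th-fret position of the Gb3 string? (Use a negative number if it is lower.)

-14 semitones

D3 at fret 9 → B3 (MIDI 59); Gb3 at fret 19 → Db5 (MIDI 73).
59 − 73 = -14, so the two pitches are 14 semitones apart.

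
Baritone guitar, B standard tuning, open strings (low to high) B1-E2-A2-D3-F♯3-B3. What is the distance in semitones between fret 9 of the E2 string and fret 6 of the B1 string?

E2 at fret 9 → C♯3 (MIDI 49); B1 at fret 6 → F2 (MIDI 41).
49 − 41 = 8, so the two pitches are 8 semitones apart, with C♯3 the higher.

8 semitones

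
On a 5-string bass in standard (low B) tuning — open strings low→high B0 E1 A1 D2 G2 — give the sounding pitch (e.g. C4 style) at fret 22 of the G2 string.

G2 is MIDI 43. Adding 22 gives 65, which is F4.

F4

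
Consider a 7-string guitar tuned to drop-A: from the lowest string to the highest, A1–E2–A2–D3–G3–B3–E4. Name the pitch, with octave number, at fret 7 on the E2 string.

Each fret is one semitone, so E2 + 7 = B2.

B2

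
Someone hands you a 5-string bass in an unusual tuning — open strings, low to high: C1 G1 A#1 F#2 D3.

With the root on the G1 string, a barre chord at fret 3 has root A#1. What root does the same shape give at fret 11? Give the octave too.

Moving from fret 3 to fret 11 shifts the root by 8 semitones.
A#1 up 8 semitones is F#2.

F#2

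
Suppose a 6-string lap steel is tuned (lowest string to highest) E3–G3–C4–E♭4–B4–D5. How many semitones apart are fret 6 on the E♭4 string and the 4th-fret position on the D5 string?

9 semitones

E♭4 at fret 6 → A4 (MIDI 69); D5 at fret 4 → G♭5 (MIDI 78).
69 − 78 = -9, so the two pitches are 9 semitones apart, with G♭5 the higher.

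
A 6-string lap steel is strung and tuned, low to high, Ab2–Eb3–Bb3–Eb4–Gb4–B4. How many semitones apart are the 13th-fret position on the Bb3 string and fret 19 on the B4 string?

Bb3 at fret 13 → B4 (MIDI 71); B4 at fret 19 → Gb6 (MIDI 90).
71 − 90 = -19, so the two pitches are 19 semitones apart, with Gb6 the higher.

19 semitones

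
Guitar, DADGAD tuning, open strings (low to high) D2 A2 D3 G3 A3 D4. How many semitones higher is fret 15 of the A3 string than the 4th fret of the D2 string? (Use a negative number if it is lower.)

30 semitones

A3 at fret 15 → C5 (MIDI 72); D2 at fret 4 → F♯2 (MIDI 42).
72 − 42 = 30, so the two pitches are 30 semitones apart.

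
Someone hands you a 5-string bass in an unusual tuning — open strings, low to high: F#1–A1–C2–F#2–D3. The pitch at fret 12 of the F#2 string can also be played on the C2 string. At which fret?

18

Fret 12 on F#2 is MIDI 42 + 12 = 54 (F#3). On the C2 string (open MIDI 36), that pitch is 54 − 36 = fret 18.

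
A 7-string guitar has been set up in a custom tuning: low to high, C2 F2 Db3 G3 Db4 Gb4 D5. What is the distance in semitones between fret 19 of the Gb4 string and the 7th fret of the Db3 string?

Gb4 at fret 19 → Db6 (MIDI 85); Db3 at fret 7 → Ab3 (MIDI 56).
85 − 56 = 29, so the two pitches are 29 semitones apart, with Db6 the higher.

29 semitones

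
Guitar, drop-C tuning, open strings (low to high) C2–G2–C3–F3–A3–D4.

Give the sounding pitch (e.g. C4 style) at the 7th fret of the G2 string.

The open G2 string plus 7 semitones: G–G#–A–A#–B–C–C#–D.
The walk passes from B into C once, so the octave number goes from 2 to 3.

D3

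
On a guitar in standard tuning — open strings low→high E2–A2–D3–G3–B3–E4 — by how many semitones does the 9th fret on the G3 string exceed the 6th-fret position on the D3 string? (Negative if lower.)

G3 at fret 9 → E4 (MIDI 64); D3 at fret 6 → G♯3 (MIDI 56).
64 − 56 = 8, so the two pitches are 8 semitones apart.

8 semitones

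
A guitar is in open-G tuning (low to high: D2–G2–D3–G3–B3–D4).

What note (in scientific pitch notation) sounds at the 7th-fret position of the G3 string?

D4

The open G3 string plus 7 semitones: G–G#–A–A#–B–C–C#–D.
The walk passes from B into C once, so the octave number goes from 3 to 4.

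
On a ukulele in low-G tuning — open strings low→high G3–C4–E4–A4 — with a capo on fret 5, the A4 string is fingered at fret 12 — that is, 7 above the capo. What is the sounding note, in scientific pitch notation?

The capo raises the open A4 by 5 semitones to D5; fretting 7 more gives A4 + 5 + 7 = A4 + 12 semitones = A5.

A5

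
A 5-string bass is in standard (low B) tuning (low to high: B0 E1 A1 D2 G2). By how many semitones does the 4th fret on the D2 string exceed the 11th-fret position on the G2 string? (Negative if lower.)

-12 semitones

D2 at fret 4 → F#2 (MIDI 42); G2 at fret 11 → F#3 (MIDI 54).
42 − 54 = -12, so the two pitches are 12 semitones apart.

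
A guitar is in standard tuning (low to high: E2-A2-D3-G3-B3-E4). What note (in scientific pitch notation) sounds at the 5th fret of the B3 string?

Each fret is one semitone, so B3 + 5 = E4.

E4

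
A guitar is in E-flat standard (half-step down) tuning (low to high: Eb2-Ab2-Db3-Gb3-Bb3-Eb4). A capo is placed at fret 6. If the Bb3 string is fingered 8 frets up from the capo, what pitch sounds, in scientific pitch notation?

The capo raises the open Bb3 by 6 semitones to E4; fretting 8 more gives Bb3 + 6 + 8 = Bb3 + 14 semitones = C5.

C5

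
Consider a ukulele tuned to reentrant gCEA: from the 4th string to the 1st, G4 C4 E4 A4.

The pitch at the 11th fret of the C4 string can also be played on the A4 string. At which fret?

Fret 11 on C4 is MIDI 60 + 11 = 71 (B4). On the A4 string (open MIDI 69), that pitch is 71 − 69 = fret 2.

2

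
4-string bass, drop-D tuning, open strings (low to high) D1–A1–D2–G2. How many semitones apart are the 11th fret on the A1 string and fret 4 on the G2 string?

A1 at fret 11 → G#2 (MIDI 44); G2 at fret 4 → B2 (MIDI 47).
44 − 47 = -3, so the two pitches are 3 semitones apart, with B2 the higher.

3 semitones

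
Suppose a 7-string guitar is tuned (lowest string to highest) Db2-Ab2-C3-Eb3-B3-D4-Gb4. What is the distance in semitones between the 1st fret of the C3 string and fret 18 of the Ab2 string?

13 semitones

C3 at fret 1 → Db3 (MIDI 49); Ab2 at fret 18 → D4 (MIDI 62).
49 − 62 = -13, so the two pitches are 13 semitones apart, with D4 the higher.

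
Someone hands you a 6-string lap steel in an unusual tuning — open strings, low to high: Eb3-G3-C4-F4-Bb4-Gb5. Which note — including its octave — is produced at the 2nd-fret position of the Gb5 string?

Ab5

The open Gb5 string plus 2 semitones: Gb–G–Ab.
No B→C boundary is crossed, so the octave stays at 5.
(Equivalently spelled G#5.)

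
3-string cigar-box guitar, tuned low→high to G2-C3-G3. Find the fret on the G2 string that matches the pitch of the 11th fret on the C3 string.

16

C3 at fret 11 is C3 + 11 semitones = B3.
The open G2 string is 5 semitones below the open C3, so the same pitch on the G2 string lies at fret 11 + 5 = 16.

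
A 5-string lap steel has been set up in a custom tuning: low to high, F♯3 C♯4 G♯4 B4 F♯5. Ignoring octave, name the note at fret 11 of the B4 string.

A♯

The open B4 string plus 11 semitones: B–C–C#–D–…–G#–A–A#.
(Equivalently spelled B♭.)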